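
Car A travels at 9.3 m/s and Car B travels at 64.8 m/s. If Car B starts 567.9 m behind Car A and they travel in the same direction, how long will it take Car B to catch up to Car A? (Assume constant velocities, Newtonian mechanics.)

Relative speed: v_rel = 64.8 - 9.3 = 55.5 m/s
Time to catch: t = d₀/v_rel = 567.9/55.5 = 10.23 s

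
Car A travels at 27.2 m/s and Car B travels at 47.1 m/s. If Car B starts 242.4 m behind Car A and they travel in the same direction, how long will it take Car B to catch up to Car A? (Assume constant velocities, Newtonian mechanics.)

Relative speed: v_rel = 47.1 - 27.2 = 19.9 m/s
Time to catch: t = d₀/v_rel = 242.4/19.9 = 12.18 s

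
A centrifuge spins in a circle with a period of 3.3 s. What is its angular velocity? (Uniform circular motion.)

ω = 2π/T = 2π/3.3 = 1.904 rad/s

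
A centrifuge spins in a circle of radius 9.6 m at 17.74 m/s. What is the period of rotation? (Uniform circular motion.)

T = 2πr/v = 2π×9.6/17.74 = 3.4 s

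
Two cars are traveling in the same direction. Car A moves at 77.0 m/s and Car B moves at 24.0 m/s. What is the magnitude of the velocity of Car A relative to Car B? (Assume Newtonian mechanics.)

v_rel = |v_A - v_B| = |77.0 - 24.0| = 53.0 m/s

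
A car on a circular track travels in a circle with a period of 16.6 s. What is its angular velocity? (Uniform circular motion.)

ω = 2π/T = 2π/16.6 = 0.3785 rad/s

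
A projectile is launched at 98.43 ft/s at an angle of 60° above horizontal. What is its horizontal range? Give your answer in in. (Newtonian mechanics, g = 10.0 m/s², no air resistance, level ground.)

v₀ = 98.43 ft/s × 0.3048 = 30.0015 m/s
R = v₀² × sin(2θ) / g = 30.0015² × sin(2 × 60°) / 10.0 = 900.09 × 0.866025 / 10.0 = 77.95 m
R = 77.95 m / 0.0254 = 3069 in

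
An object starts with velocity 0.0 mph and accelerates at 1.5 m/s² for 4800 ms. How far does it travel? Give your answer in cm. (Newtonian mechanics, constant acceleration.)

v₀ = 0.0 mph × 0.44704 = 0.0 m/s
t = 4800 ms × 0.001 = 4.8 s
d = v₀ × t + ½ × a × t² = 0.0 × 4.8 + 0.5 × 1.5 × 4.8² = 17.28 m
d = 17.28 m / 0.01 = 1728 cm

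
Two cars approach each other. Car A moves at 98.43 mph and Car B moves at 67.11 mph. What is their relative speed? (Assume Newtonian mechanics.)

v_rel = v_A + v_B = 98.43 + 67.11 = 165.54 mph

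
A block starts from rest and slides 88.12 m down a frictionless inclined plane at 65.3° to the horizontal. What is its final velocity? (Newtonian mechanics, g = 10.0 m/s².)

a = g sin(θ) = 10.0 × sin(65.3°) = 9.0851 m/s²
v = √(2ad) = √(2 × 9.0851 × 88.12) = 40.01 m/s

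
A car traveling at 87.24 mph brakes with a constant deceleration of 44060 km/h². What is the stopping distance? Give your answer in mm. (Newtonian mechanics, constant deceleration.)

v₀ = 87.24 mph × 0.44704 = 38.9998 m/s
a = 44060 km/h² × 7.716049382716049e-05 = 3.39969 m/s²
d = v₀² / (2a) = 38.9998² / (2 × 3.39969) = 1520.98 / 6.79938 = 223.694 m
d = 223.694 m / 0.001 = 223700 mm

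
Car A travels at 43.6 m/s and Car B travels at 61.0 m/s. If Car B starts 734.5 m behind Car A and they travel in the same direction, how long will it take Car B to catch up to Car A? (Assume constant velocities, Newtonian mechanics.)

Relative speed: v_rel = 61.0 - 43.6 = 17.4 m/s
Time to catch: t = d₀/v_rel = 734.5/17.4 = 42.21 s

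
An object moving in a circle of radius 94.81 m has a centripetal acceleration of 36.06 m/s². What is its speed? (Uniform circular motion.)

v = √(a_c × r) = √(36.06 × 94.81) = 58.47 m/s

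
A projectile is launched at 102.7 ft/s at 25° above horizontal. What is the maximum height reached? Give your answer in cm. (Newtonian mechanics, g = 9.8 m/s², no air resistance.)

v₀ = 102.7 ft/s × 0.3048 = 31.303 m/s
H = v₀² × sin²(θ) / (2g) = 31.303² × sin(25°)² / (2 × 9.8) = 979.878 × 0.178606 / 19.6 = 8.92919 m
H = 8.92919 m / 0.01 = 892.9 cm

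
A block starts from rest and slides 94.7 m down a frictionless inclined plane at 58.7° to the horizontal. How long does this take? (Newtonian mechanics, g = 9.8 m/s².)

a = g sin(θ) = 9.8 × sin(58.7°) = 8.3737 m/s²
t = √(2d/a) = √(2 × 94.7 / 8.3737) = 4.76 s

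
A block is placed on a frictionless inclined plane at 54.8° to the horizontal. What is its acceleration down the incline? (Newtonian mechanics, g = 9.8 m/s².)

a = g sin(θ) = 9.8 × sin(54.8°) = 9.8 × 0.8171 = 8.01 m/s²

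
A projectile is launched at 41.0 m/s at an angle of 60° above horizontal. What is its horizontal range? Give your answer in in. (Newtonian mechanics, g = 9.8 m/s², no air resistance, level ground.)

R = v₀² × sin(2θ) / g = 41.0² × sin(2 × 60°) / 9.8 = 1681.0 × 0.866025 / 9.8 = 148.55 m
R = 148.55 m / 0.0254 = 5848 in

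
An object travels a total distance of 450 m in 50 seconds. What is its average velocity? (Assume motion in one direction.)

v_avg = Δd / Δt = 450 / 50 = 9.0 m/s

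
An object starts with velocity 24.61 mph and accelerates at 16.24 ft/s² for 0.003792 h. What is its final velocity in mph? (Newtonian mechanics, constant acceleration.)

v₀ = 24.61 mph × 0.44704 = 11.0017 m/s
a = 16.24 ft/s² × 0.3048 = 4.94995 m/s²
t = 0.003792 h × 3600.0 = 13.6512 s
v = v₀ + a × t = 11.0017 + 4.94995 × 13.6512 = 78.5745 m/s
v = 78.5745 m/s / 0.44704 = 175.8 mph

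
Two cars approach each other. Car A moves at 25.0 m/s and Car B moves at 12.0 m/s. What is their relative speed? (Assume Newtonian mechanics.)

v_rel = v_A + v_B = 25.0 + 12.0 = 37.0 m/s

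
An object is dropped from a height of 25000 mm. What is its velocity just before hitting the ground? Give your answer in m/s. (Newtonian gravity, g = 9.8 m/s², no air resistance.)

h = 25000 mm × 0.001 = 25.0 m
v = √(2gh) = √(2 × 9.8 × 25.0) = 22.14 m/s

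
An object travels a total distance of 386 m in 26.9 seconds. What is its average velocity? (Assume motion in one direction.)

v_avg = Δd / Δt = 386 / 26.9 = 14.35 m/s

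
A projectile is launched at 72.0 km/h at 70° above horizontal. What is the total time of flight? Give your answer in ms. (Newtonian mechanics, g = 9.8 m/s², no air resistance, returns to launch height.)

v₀ = 72.0 km/h × 0.2777777777777778 = 20.0 m/s
T = 2 × v₀ × sin(θ) / g = 2 × 20.0 × sin(70°) / 9.8 = 2 × 20.0 × 0.939693 / 9.8 = 3.83548 s
T = 3.83548 s / 0.001 = 3835 ms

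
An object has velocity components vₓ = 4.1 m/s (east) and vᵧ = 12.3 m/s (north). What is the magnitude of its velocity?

|v| = √(vₓ² + vᵧ²) = √(4.1² + 12.3²) = √(168.1) = 12.97 m/s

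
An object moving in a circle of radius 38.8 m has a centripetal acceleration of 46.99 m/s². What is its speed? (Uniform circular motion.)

v = √(a_c × r) = √(46.99 × 38.8) = 42.7 m/s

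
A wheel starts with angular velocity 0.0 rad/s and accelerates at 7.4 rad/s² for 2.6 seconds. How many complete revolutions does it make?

θ = ω₀t + ½αt² = 0.0×2.6 + ½×7.4×2.6² = 25.012 rad
Total revolutions = θ/(2π) = 25.012/(2π) = 3.98
Complete revolutions = ⌊3.98⌋ = 3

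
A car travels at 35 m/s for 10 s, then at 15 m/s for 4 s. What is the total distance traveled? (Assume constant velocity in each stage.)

d₁ = v₁t₁ = 35 × 10 = 350 m
d₂ = v₂t₂ = 15 × 4 = 60 m
d_total = 350 + 60 = 410 m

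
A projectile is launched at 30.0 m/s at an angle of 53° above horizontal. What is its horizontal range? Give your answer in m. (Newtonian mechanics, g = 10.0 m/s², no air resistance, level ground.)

R = v₀² × sin(2θ) / g = 30.0² × sin(2 × 53°) / 10.0 = 900.0 × 0.961262 / 10.0 = 86.51 m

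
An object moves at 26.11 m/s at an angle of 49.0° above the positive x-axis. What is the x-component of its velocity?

vₓ = v cos(θ) = 26.11 × cos(49.0°) = 17.13 m/s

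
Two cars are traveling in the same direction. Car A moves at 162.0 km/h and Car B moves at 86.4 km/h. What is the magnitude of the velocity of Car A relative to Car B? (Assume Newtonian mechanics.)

v_rel = |v_A - v_B| = |162.0 - 86.4| = 75.6 km/h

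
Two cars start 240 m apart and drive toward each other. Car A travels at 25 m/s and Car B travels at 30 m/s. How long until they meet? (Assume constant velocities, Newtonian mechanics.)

Combined speed: v_combined = 25 + 30 = 55 m/s
Time to meet: t = d/v_combined = 240/55 = 4.36 s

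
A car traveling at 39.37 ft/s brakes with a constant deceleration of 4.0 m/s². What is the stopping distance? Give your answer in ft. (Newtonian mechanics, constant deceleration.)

v₀ = 39.37 ft/s × 0.3048 = 11.99998 m/s
d = v₀² / (2a) = 11.99998² / (2 × 4.0) = 143.9995 / 8.0 = 17.99994 m
d = 17.99994 m / 0.3048 = 59.05 ft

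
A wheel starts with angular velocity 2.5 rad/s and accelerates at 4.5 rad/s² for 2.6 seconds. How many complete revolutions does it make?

θ = ω₀t + ½αt² = 2.5×2.6 + ½×4.5×2.6² = 21.71 rad
Total revolutions = θ/(2π) = 21.71/(2π) = 3.46
Complete revolutions = ⌊3.46⌋ = 3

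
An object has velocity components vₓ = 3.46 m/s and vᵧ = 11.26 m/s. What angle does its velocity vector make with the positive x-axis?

θ = arctan(vᵧ/vₓ) = arctan(11.26/3.46) = 72.92°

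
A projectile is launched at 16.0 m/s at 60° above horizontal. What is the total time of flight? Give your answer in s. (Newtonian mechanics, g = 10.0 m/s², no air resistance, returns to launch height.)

T = 2 × v₀ × sin(θ) / g = 2 × 16.0 × sin(60°) / 10.0 = 2 × 16.0 × 0.866025 / 10.0 = 2.771 s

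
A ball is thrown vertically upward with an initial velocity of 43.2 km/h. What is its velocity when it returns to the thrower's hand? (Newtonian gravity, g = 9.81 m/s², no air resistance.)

By conservation of energy (no air resistance), the ball returns to the throw height with the same speed as launch, but directed downward.
|v_ground| = v₀ = 43.2 km/h
v_ground = 43.2 km/h (downward)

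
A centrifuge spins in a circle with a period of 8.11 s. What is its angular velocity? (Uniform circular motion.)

ω = 2π/T = 2π/8.11 = 0.7747 rad/s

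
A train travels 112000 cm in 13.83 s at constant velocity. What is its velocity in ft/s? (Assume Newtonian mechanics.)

d = 112000 cm × 0.01 = 1120.0 m
v = d / t = 1120.0 / 13.83 = 80.9834 m/s
v = 80.9834 m/s / 0.3048 = 265.7 ft/s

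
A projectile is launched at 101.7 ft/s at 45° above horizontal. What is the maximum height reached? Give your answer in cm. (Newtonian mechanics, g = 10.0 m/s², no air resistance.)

v₀ = 101.7 ft/s × 0.3048 = 30.9982 m/s
H = v₀² × sin²(θ) / (2g) = 30.9982² × sin(45°)² / (2 × 10.0) = 960.888 × 0.5 / 20.0 = 24.0222 m
H = 24.0222 m / 0.01 = 2402 cm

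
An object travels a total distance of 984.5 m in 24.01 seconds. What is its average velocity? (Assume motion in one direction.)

v_avg = Δd / Δt = 984.5 / 24.01 = 41.0 m/s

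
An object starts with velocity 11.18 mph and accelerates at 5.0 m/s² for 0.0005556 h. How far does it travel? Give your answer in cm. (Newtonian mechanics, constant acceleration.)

v₀ = 11.18 mph × 0.44704 = 4.99791 m/s
t = 0.0005556 h × 3600.0 = 2.00016 s
d = v₀ × t + ½ × a × t² = 4.99791 × 2.00016 + 0.5 × 5.0 × 2.00016² = 19.9982 m
d = 19.9982 m / 0.01 = 2000 cm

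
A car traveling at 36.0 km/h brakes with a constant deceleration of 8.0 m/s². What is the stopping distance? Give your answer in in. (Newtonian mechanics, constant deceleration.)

v₀ = 36.0 km/h × 0.2777777777777778 = 10.0 m/s
d = v₀² / (2a) = 10.0² / (2 × 8.0) = 100.0 / 16.0 = 6.25 m
d = 6.25 m / 0.0254 = 246.1 in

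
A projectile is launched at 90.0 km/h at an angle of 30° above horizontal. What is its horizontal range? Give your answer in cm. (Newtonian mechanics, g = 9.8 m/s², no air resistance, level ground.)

v₀ = 90.0 km/h × 0.2777777777777778 = 25.0 m/s
R = v₀² × sin(2θ) / g = 25.0² × sin(2 × 30°) / 9.8 = 625.0 × 0.866025 / 9.8 = 55.2312 m
R = 55.2312 m / 0.01 = 5523 cm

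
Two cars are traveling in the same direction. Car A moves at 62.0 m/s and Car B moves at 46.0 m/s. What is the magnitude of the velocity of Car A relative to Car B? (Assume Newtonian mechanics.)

v_rel = |v_A - v_B| = |62.0 - 46.0| = 16.0 m/s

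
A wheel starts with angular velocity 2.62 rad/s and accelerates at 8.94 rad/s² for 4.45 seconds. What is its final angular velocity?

ω = ω₀ + αt = 2.62 + 8.94 × 4.45 = 42.4 rad/s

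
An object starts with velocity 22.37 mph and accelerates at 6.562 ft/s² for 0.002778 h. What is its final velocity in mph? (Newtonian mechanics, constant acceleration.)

v₀ = 22.37 mph × 0.44704 = 10.0003 m/s
a = 6.562 ft/s² × 0.3048 = 2.0001 m/s²
t = 0.002778 h × 3600.0 = 10.0008 s
v = v₀ + a × t = 10.0003 + 2.0001 × 10.0008 = 30.0029 m/s
v = 30.0029 m/s / 0.44704 = 67.11 mph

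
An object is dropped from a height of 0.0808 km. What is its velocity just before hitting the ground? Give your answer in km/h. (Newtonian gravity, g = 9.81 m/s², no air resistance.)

h = 0.0808 km × 1000.0 = 80.8 m
v = √(2gh) = √(2 × 9.81 × 80.8) = 39.8158 m/s
v = 39.8158 m/s / 0.2777777777777778 = 143.3 km/h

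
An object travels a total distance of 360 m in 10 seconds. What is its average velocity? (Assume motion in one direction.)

v_avg = Δd / Δt = 360 / 10 = 36.0 m/s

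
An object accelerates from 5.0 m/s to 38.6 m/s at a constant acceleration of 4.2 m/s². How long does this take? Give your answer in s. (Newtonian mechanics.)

t = (v - v₀) / a = (38.6 - 5.0) / 4.2 = 8.0 s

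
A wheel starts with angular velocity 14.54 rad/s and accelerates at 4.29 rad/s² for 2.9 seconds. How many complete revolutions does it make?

θ = ω₀t + ½αt² = 14.54×2.9 + ½×4.29×2.9² = 60.20545 rad
Total revolutions = θ/(2π) = 60.20545/(2π) = 9.58
Complete revolutions = ⌊9.58⌋ = 9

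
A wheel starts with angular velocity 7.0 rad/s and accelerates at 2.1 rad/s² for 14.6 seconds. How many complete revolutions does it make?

θ = ω₀t + ½αt² = 7.0×14.6 + ½×2.1×14.6² = 326.018 rad
Total revolutions = θ/(2π) = 326.018/(2π) = 51.89
Complete revolutions = ⌊51.89⌋ = 51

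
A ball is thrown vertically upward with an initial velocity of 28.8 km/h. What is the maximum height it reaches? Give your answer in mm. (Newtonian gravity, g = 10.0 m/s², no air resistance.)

v₀ = 28.8 km/h × 0.2777777777777778 = 8.0 m/s
h_max = v₀² / (2g) = 8.0² / (2 × 10.0) = 64.0 / 20.0 = 3.2 m
h_max = 3.2 m / 0.001 = 3200 mm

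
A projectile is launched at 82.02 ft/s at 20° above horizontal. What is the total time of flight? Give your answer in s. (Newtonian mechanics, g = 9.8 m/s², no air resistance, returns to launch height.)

v₀ = 82.02 ft/s × 0.3048 = 24.9997 m/s
T = 2 × v₀ × sin(θ) / g = 2 × 24.9997 × sin(20°) / 9.8 = 2 × 24.9997 × 0.34202 / 9.8 = 1.745 s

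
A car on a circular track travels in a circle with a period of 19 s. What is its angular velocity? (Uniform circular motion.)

ω = 2π/T = 2π/19 = 0.3307 rad/s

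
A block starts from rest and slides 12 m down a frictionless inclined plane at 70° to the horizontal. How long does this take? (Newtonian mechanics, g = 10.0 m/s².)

a = g sin(θ) = 10.0 × sin(70°) = 9.3969 m/s²
t = √(2d/a) = √(2 × 12 / 9.3969) = 1.6 s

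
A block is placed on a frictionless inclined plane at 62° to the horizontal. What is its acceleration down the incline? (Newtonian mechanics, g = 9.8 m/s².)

a = g sin(θ) = 9.8 × sin(62°) = 9.8 × 0.8829 = 8.65 m/s²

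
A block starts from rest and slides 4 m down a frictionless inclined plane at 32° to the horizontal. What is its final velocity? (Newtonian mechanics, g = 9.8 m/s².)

a = g sin(θ) = 9.8 × sin(32°) = 5.1932 m/s²
v = √(2ad) = √(2 × 5.1932 × 4) = 6.45 m/s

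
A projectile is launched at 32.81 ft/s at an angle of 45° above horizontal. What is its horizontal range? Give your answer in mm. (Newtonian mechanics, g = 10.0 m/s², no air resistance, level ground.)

v₀ = 32.81 ft/s × 0.3048 = 10.0005 m/s
R = v₀² × sin(2θ) / g = 10.0005² × sin(2 × 45°) / 10.0 = 100.01 × 1.0 / 10.0 = 10.001 m
R = 10.001 m / 0.001 = 10000 mm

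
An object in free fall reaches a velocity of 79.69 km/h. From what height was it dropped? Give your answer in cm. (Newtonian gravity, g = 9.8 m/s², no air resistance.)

v = 79.69 km/h × 0.2777777777777778 = 22.1361 m/s
h = v² / (2g) = 22.1361² / (2 × 9.8) = 25.0004 m
h = 25.0004 m / 0.01 = 2500 cm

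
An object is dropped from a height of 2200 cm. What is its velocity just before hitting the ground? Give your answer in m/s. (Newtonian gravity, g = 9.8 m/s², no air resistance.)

h = 2200 cm × 0.01 = 22.0 m
v = √(2gh) = √(2 × 9.8 × 22.0) = 20.77 m/s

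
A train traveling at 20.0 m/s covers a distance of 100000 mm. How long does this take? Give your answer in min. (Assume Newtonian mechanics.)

d = 100000 mm × 0.001 = 100.0 m
t = d / v = 100.0 / 20.0 = 5.0 s
t = 5.0 s / 60.0 = 0.08333 min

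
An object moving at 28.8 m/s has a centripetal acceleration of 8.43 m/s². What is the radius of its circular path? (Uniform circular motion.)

r = v²/a_c = 28.8²/8.43 = 98.39 m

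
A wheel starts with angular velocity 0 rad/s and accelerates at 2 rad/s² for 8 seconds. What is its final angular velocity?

ω = ω₀ + αt = 0 + 2 × 8 = 16 rad/s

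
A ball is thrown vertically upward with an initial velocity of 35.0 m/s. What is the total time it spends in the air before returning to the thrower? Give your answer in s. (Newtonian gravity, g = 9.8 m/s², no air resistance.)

t_total = 2 × v₀ / g = 2 × 35.0 / 9.8 = 7.143 s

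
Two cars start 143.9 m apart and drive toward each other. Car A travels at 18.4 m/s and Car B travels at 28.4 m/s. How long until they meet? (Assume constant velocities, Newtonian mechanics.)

Combined speed: v_combined = 18.4 + 28.4 = 46.8 m/s
Time to meet: t = d/v_combined = 143.9/46.8 = 3.07 s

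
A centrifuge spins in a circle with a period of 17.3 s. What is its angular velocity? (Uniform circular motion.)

ω = 2π/T = 2π/17.3 = 0.3632 rad/s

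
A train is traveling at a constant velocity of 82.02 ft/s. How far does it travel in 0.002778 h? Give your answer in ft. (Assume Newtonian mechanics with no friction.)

v = 82.02 ft/s × 0.3048 = 24.9997 m/s
t = 0.002778 h × 3600.0 = 10.0008 s
d = v × t = 24.9997 × 10.0008 = 250.017 m
d = 250.017 m / 0.3048 = 820.3 ft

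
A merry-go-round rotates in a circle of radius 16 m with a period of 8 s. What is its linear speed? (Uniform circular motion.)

v = 2πr/T = 2π×16/8 = 12.57 m/s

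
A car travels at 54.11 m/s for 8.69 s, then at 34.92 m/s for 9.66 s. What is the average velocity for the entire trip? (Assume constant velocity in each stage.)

d₁ = v₁t₁ = 54.11 × 8.69 = 470.2159 m
d₂ = v₂t₂ = 34.92 × 9.66 = 337.3272 m
d_total = 807.5431 m, t_total = 18.35 s
v_avg = d_total/t_total = 807.5431/18.35 = 44.01 m/s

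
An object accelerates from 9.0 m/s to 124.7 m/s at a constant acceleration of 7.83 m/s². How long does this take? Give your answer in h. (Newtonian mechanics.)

t = (v - v₀) / a = (124.7 - 9.0) / 7.83 = 14.7765 s
t = 14.7765 s / 3600.0 = 0.004105 h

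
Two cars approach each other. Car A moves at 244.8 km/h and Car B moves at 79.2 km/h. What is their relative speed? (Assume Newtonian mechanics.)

v_rel = v_A + v_B = 244.8 + 79.2 = 324.0 km/h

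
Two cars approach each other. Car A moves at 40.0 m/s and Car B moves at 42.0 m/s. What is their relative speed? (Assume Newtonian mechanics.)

v_rel = v_A + v_B = 40.0 + 42.0 = 82.0 m/s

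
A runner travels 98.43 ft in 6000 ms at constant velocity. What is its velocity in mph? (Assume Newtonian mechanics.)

d = 98.43 ft × 0.3048 = 30.0015 m
t = 6000 ms × 0.001 = 6.0 s
v = d / t = 30.0015 / 6.0 = 5.00025 m/s
v = 5.00025 m/s / 0.44704 = 11.19 mph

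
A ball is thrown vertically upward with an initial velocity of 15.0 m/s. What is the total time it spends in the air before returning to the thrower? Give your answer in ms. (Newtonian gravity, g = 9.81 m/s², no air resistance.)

t_total = 2 × v₀ / g = 2 × 15.0 / 9.81 = 3.0581 s
t_total = 3.0581 s / 0.001 = 3058 ms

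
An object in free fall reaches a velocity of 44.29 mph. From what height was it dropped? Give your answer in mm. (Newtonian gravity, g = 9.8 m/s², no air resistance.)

v = 44.29 mph × 0.44704 = 19.7994 m/s
h = v² / (2g) = 19.7994² / (2 × 9.8) = 20.0008 m
h = 20.0008 m / 0.001 = 20000 mm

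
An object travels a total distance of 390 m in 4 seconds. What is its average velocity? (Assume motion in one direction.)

v_avg = Δd / Δt = 390 / 4 = 97.5 m/s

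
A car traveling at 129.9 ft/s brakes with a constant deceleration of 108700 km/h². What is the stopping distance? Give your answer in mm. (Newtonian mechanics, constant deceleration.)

v₀ = 129.9 ft/s × 0.3048 = 39.5935 m/s
a = 108700 km/h² × 7.716049382716049e-05 = 8.38735 m/s²
d = v₀² / (2a) = 39.5935² / (2 × 8.38735) = 1567.65 / 16.7747 = 93.4532 m
d = 93.4532 m / 0.001 = 93450 mm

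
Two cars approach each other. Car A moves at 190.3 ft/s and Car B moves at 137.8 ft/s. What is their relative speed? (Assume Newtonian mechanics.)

v_rel = v_A + v_B = 190.3 + 137.8 = 328.1 ft/s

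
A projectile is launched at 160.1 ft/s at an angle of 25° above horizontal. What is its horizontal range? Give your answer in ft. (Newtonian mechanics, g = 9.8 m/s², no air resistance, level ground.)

v₀ = 160.1 ft/s × 0.3048 = 48.7985 m/s
R = v₀² × sin(2θ) / g = 48.7985² × sin(2 × 25°) / 9.8 = 2381.29 × 0.766044 / 9.8 = 186.14 m
R = 186.14 m / 0.3048 = 610.7 ft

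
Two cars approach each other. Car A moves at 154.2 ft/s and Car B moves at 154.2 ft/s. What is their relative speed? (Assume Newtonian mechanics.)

v_rel = v_A + v_B = 154.2 + 154.2 = 308.4 ft/s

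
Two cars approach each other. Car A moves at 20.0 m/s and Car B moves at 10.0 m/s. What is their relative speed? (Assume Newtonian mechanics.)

v_rel = v_A + v_B = 20.0 + 10.0 = 30.0 m/s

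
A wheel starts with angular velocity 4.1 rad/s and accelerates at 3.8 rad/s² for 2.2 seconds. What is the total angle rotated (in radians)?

θ = ω₀t + ½αt² = 4.1×2.2 + ½×3.8×2.2² = 18.22 rad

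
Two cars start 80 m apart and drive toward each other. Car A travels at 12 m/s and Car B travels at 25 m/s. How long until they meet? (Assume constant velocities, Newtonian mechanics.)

Combined speed: v_combined = 12 + 25 = 37 m/s
Time to meet: t = d/v_combined = 80/37 = 2.16 s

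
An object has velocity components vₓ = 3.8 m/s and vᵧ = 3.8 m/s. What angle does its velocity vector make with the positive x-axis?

θ = arctan(vᵧ/vₓ) = arctan(3.8/3.8) = 45.0°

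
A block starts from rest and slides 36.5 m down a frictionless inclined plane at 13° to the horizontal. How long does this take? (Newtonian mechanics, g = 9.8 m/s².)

a = g sin(θ) = 9.8 × sin(13°) = 2.2045 m/s²
t = √(2d/a) = √(2 × 36.5 / 2.2045) = 5.75 s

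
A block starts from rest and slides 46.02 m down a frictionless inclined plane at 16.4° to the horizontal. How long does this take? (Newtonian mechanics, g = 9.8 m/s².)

a = g sin(θ) = 9.8 × sin(16.4°) = 2.7669 m/s²
t = √(2d/a) = √(2 × 46.02 / 2.7669) = 5.77 s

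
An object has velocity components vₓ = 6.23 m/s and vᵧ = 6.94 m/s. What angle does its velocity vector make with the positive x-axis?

θ = arctan(vᵧ/vₓ) = arctan(6.94/6.23) = 48.09°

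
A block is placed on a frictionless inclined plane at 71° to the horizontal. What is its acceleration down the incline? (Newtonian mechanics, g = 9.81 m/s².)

a = g sin(θ) = 9.81 × sin(71°) = 9.81 × 0.9455 = 9.28 m/s²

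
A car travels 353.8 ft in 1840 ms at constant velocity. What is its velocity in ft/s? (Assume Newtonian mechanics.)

d = 353.8 ft × 0.3048 = 107.838 m
t = 1840 ms × 0.001 = 1.84 s
v = d / t = 107.838 / 1.84 = 58.6076 m/s
v = 58.6076 m/s / 0.3048 = 192.3 ft/s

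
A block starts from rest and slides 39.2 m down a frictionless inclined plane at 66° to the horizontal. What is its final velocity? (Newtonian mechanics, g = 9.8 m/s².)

a = g sin(θ) = 9.8 × sin(66°) = 8.9527 m/s²
v = √(2ad) = √(2 × 8.9527 × 39.2) = 26.49 m/s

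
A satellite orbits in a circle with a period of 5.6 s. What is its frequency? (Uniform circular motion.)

f = 1/T = 1/5.6 = 0.1786 Hz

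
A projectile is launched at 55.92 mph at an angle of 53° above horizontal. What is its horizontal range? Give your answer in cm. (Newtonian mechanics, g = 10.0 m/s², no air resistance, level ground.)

v₀ = 55.92 mph × 0.44704 = 24.9985 m/s
R = v₀² × sin(2θ) / g = 24.9985² × sin(2 × 53°) / 10.0 = 624.925 × 0.961262 / 10.0 = 60.0717 m
R = 60.0717 m / 0.01 = 6007 cm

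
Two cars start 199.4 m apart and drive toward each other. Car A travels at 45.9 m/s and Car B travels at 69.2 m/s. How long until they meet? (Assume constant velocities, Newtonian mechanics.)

Combined speed: v_combined = 45.9 + 69.2 = 115.1 m/s
Time to meet: t = d/v_combined = 199.4/115.1 = 1.73 s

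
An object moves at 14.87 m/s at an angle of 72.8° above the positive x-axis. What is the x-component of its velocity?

vₓ = v cos(θ) = 14.87 × cos(72.8°) = 4.4 m/s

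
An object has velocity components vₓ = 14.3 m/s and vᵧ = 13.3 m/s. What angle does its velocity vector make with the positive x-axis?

θ = arctan(vᵧ/vₓ) = arctan(13.3/14.3) = 42.92°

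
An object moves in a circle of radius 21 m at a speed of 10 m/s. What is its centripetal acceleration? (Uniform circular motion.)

a_c = v²/r = 10²/21 = 100/21 = 4.76 m/s²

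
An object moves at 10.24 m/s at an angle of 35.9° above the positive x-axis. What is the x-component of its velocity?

vₓ = v cos(θ) = 10.24 × cos(35.9°) = 8.29 m/s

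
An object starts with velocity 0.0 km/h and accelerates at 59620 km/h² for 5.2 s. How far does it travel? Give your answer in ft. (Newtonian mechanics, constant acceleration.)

v₀ = 0.0 km/h × 0.2777777777777778 = 0.0 m/s
a = 59620 km/h² × 7.716049382716049e-05 = 4.60031 m/s²
d = v₀ × t + ½ × a × t² = 0.0 × 5.2 + 0.5 × 4.60031 × 5.2² = 62.1962 m
d = 62.1962 m / 0.3048 = 204.1 ft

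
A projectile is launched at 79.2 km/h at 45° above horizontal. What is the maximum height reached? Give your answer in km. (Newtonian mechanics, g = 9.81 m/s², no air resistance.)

v₀ = 79.2 km/h × 0.2777777777777778 = 22.0 m/s
H = v₀² × sin²(θ) / (2g) = 22.0² × sin(45°)² / (2 × 9.81) = 484.0 × 0.5 / 19.62 = 12.3344 m
H = 12.3344 m / 1000.0 = 0.01233 km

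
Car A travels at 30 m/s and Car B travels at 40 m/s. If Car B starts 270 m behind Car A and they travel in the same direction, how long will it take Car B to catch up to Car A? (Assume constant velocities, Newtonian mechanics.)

Relative speed: v_rel = 40 - 30 = 10 m/s
Time to catch: t = d₀/v_rel = 270/10 = 27.0 s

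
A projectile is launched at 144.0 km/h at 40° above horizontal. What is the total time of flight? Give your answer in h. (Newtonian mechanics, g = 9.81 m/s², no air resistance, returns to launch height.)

v₀ = 144.0 km/h × 0.2777777777777778 = 40.0 m/s
T = 2 × v₀ × sin(θ) / g = 2 × 40.0 × sin(40°) / 9.81 = 2 × 40.0 × 0.642788 / 9.81 = 5.2419 s
T = 5.2419 s / 3600.0 = 0.001456 h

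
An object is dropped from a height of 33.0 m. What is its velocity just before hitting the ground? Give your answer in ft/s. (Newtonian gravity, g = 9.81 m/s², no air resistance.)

v = √(2gh) = √(2 × 9.81 × 33.0) = 25.4452 m/s
v = 25.4452 m/s / 0.3048 = 83.48 ft/s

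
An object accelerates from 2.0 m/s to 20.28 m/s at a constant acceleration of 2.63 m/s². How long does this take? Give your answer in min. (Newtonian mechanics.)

t = (v - v₀) / a = (20.28 - 2.0) / 2.63 = 6.95057 s
t = 6.95057 s / 60.0 = 0.1158 min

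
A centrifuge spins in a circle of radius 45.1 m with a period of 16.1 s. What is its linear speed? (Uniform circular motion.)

v = 2πr/T = 2π×45.1/16.1 = 17.6 m/s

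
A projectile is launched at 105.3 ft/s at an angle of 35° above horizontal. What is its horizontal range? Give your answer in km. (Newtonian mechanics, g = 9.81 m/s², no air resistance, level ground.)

v₀ = 105.3 ft/s × 0.3048 = 32.0954 m/s
R = v₀² × sin(2θ) / g = 32.0954² × sin(2 × 35°) / 9.81 = 1030.11 × 0.939693 / 9.81 = 98.6735 m
R = 98.6735 m / 1000.0 = 0.09867 km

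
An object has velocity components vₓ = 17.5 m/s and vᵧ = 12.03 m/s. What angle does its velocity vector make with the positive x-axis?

θ = arctan(vᵧ/vₓ) = arctan(12.03/17.5) = 34.51°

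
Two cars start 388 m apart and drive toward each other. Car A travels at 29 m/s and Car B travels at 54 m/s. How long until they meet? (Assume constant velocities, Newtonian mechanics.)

Combined speed: v_combined = 29 + 54 = 83 m/s
Time to meet: t = d/v_combined = 388/83 = 4.67 s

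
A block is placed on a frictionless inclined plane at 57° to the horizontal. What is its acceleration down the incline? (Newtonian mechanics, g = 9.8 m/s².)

a = g sin(θ) = 9.8 × sin(57°) = 9.8 × 0.8387 = 8.22 m/s²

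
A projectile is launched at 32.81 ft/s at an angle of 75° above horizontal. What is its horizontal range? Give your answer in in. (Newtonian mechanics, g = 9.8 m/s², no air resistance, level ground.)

v₀ = 32.81 ft/s × 0.3048 = 10.0005 m/s
R = v₀² × sin(2θ) / g = 10.0005² × sin(2 × 75°) / 9.8 = 100.01 × 0.5 / 9.8 = 5.10255 m
R = 5.10255 m / 0.0254 = 200.9 in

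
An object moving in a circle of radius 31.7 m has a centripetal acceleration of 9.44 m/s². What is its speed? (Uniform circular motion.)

v = √(a_c × r) = √(9.44 × 31.7) = 17.3 m/s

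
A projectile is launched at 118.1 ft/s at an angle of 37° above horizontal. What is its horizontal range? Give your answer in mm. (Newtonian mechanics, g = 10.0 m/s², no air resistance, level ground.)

v₀ = 118.1 ft/s × 0.3048 = 35.9969 m/s
R = v₀² × sin(2θ) / g = 35.9969² × sin(2 × 37°) / 10.0 = 1295.78 × 0.961262 / 10.0 = 124.558 m
R = 124.558 m / 0.001 = 124600 mm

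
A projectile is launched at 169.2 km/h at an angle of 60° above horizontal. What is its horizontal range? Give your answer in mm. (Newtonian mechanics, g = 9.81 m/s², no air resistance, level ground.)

v₀ = 169.2 km/h × 0.2777777777777778 = 47.0 m/s
R = v₀² × sin(2θ) / g = 47.0² × sin(2 × 60°) / 9.81 = 2209.0 × 0.866025 / 9.81 = 195.01 m
R = 195.01 m / 0.001 = 195000 mm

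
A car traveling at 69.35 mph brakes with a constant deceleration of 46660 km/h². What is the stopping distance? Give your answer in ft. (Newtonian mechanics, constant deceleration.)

v₀ = 69.35 mph × 0.44704 = 31.0022 m/s
a = 46660 km/h² × 7.716049382716049e-05 = 3.60031 m/s²
d = v₀² / (2a) = 31.0022² / (2 × 3.60031) = 961.136 / 7.20062 = 133.48 m
d = 133.48 m / 0.3048 = 437.9 ft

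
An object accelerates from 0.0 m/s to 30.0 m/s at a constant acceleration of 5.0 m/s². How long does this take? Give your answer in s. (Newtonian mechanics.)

t = (v - v₀) / a = (30.0 - 0.0) / 5.0 = 6.0 s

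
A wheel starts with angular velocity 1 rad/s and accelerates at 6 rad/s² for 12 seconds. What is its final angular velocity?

ω = ω₀ + αt = 1 + 6 × 12 = 73 rad/s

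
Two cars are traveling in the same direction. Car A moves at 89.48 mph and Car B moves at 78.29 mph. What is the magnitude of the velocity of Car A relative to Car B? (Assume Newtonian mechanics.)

v_rel = |v_A - v_B| = |89.48 - 78.29| = 11.19 mph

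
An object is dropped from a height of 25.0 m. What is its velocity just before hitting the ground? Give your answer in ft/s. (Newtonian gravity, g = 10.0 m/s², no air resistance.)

v = √(2gh) = √(2 × 10.0 × 25.0) = 22.3607 m/s
v = 22.3607 m/s / 0.3048 = 73.36 ft/s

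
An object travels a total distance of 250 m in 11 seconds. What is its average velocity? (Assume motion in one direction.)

v_avg = Δd / Δt = 250 / 11 = 22.73 m/s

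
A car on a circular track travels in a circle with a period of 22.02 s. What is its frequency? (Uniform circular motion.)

f = 1/T = 1/22.02 = 0.0454 Hz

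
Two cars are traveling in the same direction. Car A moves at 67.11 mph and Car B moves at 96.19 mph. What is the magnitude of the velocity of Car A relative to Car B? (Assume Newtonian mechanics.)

v_rel = |v_A - v_B| = |67.11 - 96.19| = 29.08 mph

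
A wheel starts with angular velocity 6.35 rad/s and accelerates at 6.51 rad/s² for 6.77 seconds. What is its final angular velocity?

ω = ω₀ + αt = 6.35 + 6.51 × 6.77 = 50.42 rad/s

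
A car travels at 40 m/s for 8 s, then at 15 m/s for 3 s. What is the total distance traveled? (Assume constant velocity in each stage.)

d₁ = v₁t₁ = 40 × 8 = 320 m
d₂ = v₂t₂ = 15 × 3 = 45 m
d_total = 320 + 45 = 365 m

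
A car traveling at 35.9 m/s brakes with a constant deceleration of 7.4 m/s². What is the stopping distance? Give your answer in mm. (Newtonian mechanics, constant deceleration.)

d = v₀² / (2a) = 35.9² / (2 × 7.4) = 1288.81 / 14.8 = 87.0818 m
d = 87.0818 m / 0.001 = 87080 mm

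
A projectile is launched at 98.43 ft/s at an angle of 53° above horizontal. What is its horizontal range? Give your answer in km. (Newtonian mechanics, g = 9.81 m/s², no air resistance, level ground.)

v₀ = 98.43 ft/s × 0.3048 = 30.0015 m/s
R = v₀² × sin(2θ) / g = 30.0015² × sin(2 × 53°) / 9.81 = 900.09 × 0.961262 / 9.81 = 88.198 m
R = 88.198 m / 1000.0 = 0.0882 km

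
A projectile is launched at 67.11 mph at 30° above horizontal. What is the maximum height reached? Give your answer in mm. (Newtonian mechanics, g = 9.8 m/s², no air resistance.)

v₀ = 67.11 mph × 0.44704 = 30.0009 m/s
H = v₀² × sin²(θ) / (2g) = 30.0009² × sin(30°)² / (2 × 9.8) = 900.054 × 0.25 / 19.6 = 11.4803 m
H = 11.4803 m / 0.001 = 11480 mm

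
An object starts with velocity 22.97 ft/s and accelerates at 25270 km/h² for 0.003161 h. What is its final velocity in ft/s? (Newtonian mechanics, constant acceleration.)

v₀ = 22.97 ft/s × 0.3048 = 7.00126 m/s
a = 25270 km/h² × 7.716049382716049e-05 = 1.94985 m/s²
t = 0.003161 h × 3600.0 = 11.3796 s
v = v₀ + a × t = 7.00126 + 1.94985 × 11.3796 = 29.1898 m/s
v = 29.1898 m/s / 0.3048 = 95.77 ft/s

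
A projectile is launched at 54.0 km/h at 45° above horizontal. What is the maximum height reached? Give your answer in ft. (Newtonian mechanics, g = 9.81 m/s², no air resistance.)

v₀ = 54.0 km/h × 0.2777777777777778 = 15.0 m/s
H = v₀² × sin²(θ) / (2g) = 15.0² × sin(45°)² / (2 × 9.81) = 225.0 × 0.5 / 19.62 = 5.73394 m
H = 5.73394 m / 0.3048 = 18.81 ft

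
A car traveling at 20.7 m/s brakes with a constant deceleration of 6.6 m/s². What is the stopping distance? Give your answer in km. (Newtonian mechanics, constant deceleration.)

d = v₀² / (2a) = 20.7² / (2 × 6.6) = 428.49 / 13.2 = 32.4614 m
d = 32.4614 m / 1000.0 = 0.03246 km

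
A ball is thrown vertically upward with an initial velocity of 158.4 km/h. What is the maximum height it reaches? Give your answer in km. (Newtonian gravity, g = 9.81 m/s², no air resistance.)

v₀ = 158.4 km/h × 0.2777777777777778 = 44.0 m/s
h_max = v₀² / (2g) = 44.0² / (2 × 9.81) = 1936.0 / 19.62 = 98.6748 m
h_max = 98.6748 m / 1000.0 = 0.09867 km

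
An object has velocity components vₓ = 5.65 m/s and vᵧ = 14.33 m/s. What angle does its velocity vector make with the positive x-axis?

θ = arctan(vᵧ/vₓ) = arctan(14.33/5.65) = 68.48°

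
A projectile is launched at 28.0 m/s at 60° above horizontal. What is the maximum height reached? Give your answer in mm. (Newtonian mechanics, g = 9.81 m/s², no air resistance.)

H = v₀² × sin²(θ) / (2g) = 28.0² × sin(60°)² / (2 × 9.81) = 784.0 × 0.75 / 19.62 = 29.9694 m
H = 29.9694 m / 0.001 = 29970 mm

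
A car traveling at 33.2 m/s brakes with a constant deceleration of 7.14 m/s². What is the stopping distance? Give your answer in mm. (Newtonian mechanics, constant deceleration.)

d = v₀² / (2a) = 33.2² / (2 × 7.14) = 1102.24 / 14.28 = 77.1877 m
d = 77.1877 m / 0.001 = 77190 mm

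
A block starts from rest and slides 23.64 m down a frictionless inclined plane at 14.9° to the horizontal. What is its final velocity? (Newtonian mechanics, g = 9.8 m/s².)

a = g sin(θ) = 9.8 × sin(14.9°) = 2.5199 m/s²
v = √(2ad) = √(2 × 2.5199 × 23.64) = 10.92 m/s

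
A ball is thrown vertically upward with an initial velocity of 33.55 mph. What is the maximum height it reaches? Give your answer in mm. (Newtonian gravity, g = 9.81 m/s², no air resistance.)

v₀ = 33.55 mph × 0.44704 = 14.9982 m/s
h_max = v₀² / (2g) = 14.9982² / (2 × 9.81) = 224.946 / 19.62 = 11.4651 m
h_max = 11.4651 m / 0.001 = 11470 mm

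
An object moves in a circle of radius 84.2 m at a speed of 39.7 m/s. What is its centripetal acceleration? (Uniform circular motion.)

a_c = v²/r = 39.7²/84.2 = 1576.09/84.2 = 18.72 m/s²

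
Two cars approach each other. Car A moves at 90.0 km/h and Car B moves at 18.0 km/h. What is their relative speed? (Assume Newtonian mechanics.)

v_rel = v_A + v_B = 90.0 + 18.0 = 108.0 km/h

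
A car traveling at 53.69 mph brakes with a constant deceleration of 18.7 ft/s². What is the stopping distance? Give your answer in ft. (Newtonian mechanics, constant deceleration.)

v₀ = 53.69 mph × 0.44704 = 24.0016 m/s
a = 18.7 ft/s² × 0.3048 = 5.69976 m/s²
d = v₀² / (2a) = 24.0016² / (2 × 5.69976) = 576.077 / 11.3995 = 50.5353 m
d = 50.5353 m / 0.3048 = 165.8 ft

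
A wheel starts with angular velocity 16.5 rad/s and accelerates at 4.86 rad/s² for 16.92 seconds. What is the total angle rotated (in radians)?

θ = ω₀t + ½αt² = 16.5×16.92 + ½×4.86×16.92² = 974.86 rad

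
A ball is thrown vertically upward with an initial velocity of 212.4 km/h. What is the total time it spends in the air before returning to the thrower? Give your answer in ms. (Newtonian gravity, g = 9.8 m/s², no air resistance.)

v₀ = 212.4 km/h × 0.2777777777777778 = 59.0 m/s
t_total = 2 × v₀ / g = 2 × 59.0 / 9.8 = 12.0408 s
t_total = 12.0408 s / 0.001 = 12040 ms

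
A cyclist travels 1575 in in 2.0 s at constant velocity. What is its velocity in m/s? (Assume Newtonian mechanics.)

d = 1575 in × 0.0254 = 40.005 m
v = d / t = 40.005 / 2.0 = 20.0 m/s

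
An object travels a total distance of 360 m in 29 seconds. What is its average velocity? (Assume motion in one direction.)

v_avg = Δd / Δt = 360 / 29 = 12.41 m/s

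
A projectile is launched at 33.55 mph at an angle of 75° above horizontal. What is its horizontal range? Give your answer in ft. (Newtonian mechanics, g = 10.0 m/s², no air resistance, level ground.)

v₀ = 33.55 mph × 0.44704 = 14.9982 m/s
R = v₀² × sin(2θ) / g = 14.9982² × sin(2 × 75°) / 10.0 = 224.946 × 0.5 / 10.0 = 11.2473 m
R = 11.2473 m / 0.3048 = 36.9 ft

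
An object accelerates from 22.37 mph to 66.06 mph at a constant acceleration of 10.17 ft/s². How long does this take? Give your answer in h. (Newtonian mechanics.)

v₀ = 22.37 mph × 0.44704 = 10.0003 m/s
v = 66.06 mph × 0.44704 = 29.5315 m/s
a = 10.17 ft/s² × 0.3048 = 3.09982 m/s²
t = (v - v₀) / a = (29.5315 - 10.0003) / 3.09982 = 6.30075 s
t = 6.30075 s / 3600.0 = 0.00175 h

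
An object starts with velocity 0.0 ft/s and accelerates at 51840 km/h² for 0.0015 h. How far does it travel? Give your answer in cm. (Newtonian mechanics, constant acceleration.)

v₀ = 0.0 ft/s × 0.3048 = 0.0 m/s
a = 51840 km/h² × 7.716049382716049e-05 = 4.0 m/s²
t = 0.0015 h × 3600.0 = 5.4 s
d = v₀ × t + ½ × a × t² = 0.0 × 5.4 + 0.5 × 4.0 × 5.4² = 58.32 m
d = 58.32 m / 0.01 = 5832 cm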